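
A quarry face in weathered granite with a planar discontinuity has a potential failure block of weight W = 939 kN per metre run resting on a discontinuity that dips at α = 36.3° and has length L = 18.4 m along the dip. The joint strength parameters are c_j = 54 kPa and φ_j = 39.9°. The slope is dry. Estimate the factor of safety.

Resolving the block weight along and normal to the plane and applying the Mohr–Coulomb strength on the joint:
N' = W cosα = 939·cos36.3° = 756.8 kN/m
Driving force T = W sinα = 939·sin36.3° = 555.9 kN/m
Resisting force R = c_j·L + N'·tanφ_j = 54·18.4 + 756.8·tan39.9° = 993.6 + 632.8 = 1626.4 kN/m
FS = R / T = 1626.4 / 555.9 = 2.926

FS = 2.93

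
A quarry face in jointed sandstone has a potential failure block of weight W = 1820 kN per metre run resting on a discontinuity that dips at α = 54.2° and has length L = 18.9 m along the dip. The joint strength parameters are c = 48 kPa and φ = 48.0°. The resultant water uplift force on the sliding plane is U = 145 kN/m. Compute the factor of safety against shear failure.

Resolving the block weight along and normal to the plane and applying the Mohr–Coulomb strength on the joint:
N' = W cosα − U = 1820·cos54.2° − 145 = 919.6 kN/m
Driving force T = W sinα = 1820·sin54.2° = 1476.1 kN/m
Resisting force R = c·L + N'·tanφ = 48·18.9 + 919.6·tan48.0° = 907.2 + 1021.3 = 1928.5 kN/m
FS = R / T = 1928.5 / 1476.1 = 1.306

FS = 1.31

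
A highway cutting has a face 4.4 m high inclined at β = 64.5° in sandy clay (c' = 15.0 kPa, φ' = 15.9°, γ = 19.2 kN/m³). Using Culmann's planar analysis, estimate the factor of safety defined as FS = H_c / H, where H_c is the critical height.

FS = 1.82

H_c = (4c'/γ) · sinβ cosφ' / [1 − cos(β − φ')]
    = (4·15.0/19.2) · sin64.5°·cos15.9° / [1 − cos48.6°]
    = 3.125 · 0.8681 / 0.3387 = 8.01 m
FS = H_c / H = 8.01 / 4.4 = 1.820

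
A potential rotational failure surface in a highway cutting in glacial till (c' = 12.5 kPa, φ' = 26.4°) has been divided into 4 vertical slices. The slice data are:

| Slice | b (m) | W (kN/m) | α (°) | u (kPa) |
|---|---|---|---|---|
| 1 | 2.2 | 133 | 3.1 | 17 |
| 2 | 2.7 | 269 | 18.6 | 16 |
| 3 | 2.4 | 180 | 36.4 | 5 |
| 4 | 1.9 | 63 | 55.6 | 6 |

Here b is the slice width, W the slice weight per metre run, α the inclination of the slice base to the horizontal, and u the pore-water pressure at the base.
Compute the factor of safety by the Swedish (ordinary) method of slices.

FS = 1.45

Ordinary method of slices: FS = Σ[c'·Δl_i + (W_i cosα_i − u_i·Δl_i)·tanφ'] / Σ W_i sinα_i, with Δl_i = b_i / cosα_i.
Slice 1: Δl = 2.2/cos3.1° = 2.203 m; N'_1 = 133·cos3.1° − 17·2.203 = 95.4; c'Δl = 27.54; W sinα = 7.2
Slice 2: Δl = 2.7/cos18.6° = 2.849 m; N'_2 = 269·cos18.6° − 16·2.849 = 209.4; c'Δl = 35.61; W sinα = 85.8
Slice 3: Δl = 2.4/cos36.4° = 2.982 m; N'_3 = 180·cos36.4° − 5·2.982 = 130.0; c'Δl = 37.27; W sinα = 106.8
Slice 4: Δl = 1.9/cos55.6° = 3.363 m; N'_4 = 63·cos55.6° − 6·3.363 = 15.4; c'Δl = 42.04; W sinα = 52.0
Σc'Δl = 142.5 kN/m; ΣN' = 450.1 kN/m; ΣW sinα = 251.8 kN/m
Resisting = 142.5 + 450.1·tan26.4° = 142.5 + 223.4 = 365.9 kN/m
FS = 365.9 / 251.8 = 1.453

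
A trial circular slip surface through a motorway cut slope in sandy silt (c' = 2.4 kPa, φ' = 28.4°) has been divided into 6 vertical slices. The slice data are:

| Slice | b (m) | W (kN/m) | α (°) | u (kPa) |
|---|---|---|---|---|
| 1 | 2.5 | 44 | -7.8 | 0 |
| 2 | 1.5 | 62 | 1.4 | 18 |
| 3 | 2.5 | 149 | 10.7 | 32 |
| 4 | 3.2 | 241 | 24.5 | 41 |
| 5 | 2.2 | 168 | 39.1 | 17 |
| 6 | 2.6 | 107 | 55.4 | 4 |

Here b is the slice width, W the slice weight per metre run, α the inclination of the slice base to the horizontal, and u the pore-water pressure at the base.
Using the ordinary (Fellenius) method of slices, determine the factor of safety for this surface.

FS = 0.72

Ordinary method of slices: FS = Σ[c'·Δl_i + (W_i cosα_i − u_i·Δl_i)·tanφ'] / Σ W_i sinα_i, with Δl_i = b_i / cosα_i.
Slice 1: Δl = 2.5/cos(-7.8°) = 2.523 m; N'_1 = 44·cos(-7.8°) − 0·2.523 = 43.6; c'Δl = 6.06; W sinα = -6.0
Slice 2: Δl = 1.5/cos1.4° = 1.500 m; N'_2 = 62·cos1.4° − 18·1.500 = 35.0; c'Δl = 3.60; W sinα = 1.5
Slice 3: Δl = 2.5/cos10.7° = 2.544 m; N'_3 = 149·cos10.7° − 32·2.544 = 65.0; c'Δl = 6.11; W sinα = 27.7
Slice 4: Δl = 3.2/cos24.5° = 3.517 m; N'_4 = 241·cos24.5° − 41·3.517 = 75.1; c'Δl = 8.44; W sinα = 99.9
Slice 5: Δl = 2.2/cos39.1° = 2.835 m; N'_5 = 168·cos39.1° − 17·2.835 = 82.2; c'Δl = 6.80; W sinα = 106.0
Slice 6: Δl = 2.6/cos55.4° = 4.579 m; N'_6 = 107·cos55.4° − 4·4.579 = 42.4; c'Δl = 10.99; W sinα = 88.1
Σc'Δl = 42.0 kN/m; ΣN' = 343.3 kN/m; ΣW sinα = 317.2 kN/m
Resisting = 42.0 + 343.3·tan28.4° = 42.0 + 185.6 = 227.6 kN/m
FS = 227.6 / 317.2 = 0.718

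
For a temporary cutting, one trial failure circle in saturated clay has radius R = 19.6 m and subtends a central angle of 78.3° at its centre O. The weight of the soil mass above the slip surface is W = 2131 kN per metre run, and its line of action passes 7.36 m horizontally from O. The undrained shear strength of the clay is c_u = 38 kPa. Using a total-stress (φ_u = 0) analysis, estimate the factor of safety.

FS = 1.27

Taking moments about the centre O, the resisting moment is provided by the undrained shear strength acting along the arc:
Arc length L_a = R·θ = 19.6·(78.3°·π/180) = 19.6·1.3666 = 26.79 m
M_R = c_u·L_a·R = 38·26.79·19.6 = 19949.6 kN·m/m
M_D = W·d = 2131·7.36 = 15684.2 kN·m/m
FS = M_R / M_D = 19949.6 / 15684.2 = 1.272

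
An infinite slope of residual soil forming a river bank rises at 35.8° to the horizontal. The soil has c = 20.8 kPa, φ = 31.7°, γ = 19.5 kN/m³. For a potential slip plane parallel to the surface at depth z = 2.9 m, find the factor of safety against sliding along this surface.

For an infinite slope with a slip plane parallel to the surface (no pore pressure): FS = [c + γz cos²β tanφ] / [γz sinβ cosβ].
γz = 19.5·2.9 = 56.55 kN/m²
Numerator = 20.8 + 56.55·cos²35.8°·tan31.7° = 20.8 + 56.55·0.6578·0.6176 = 43.775 kPa
Denominator = 56.55·sin35.8°·cos35.8° = 56.55·0.5850·0.8111 = 26.829 kPa
FS = 43.775 / 26.829 = 1.632

FS = 1.63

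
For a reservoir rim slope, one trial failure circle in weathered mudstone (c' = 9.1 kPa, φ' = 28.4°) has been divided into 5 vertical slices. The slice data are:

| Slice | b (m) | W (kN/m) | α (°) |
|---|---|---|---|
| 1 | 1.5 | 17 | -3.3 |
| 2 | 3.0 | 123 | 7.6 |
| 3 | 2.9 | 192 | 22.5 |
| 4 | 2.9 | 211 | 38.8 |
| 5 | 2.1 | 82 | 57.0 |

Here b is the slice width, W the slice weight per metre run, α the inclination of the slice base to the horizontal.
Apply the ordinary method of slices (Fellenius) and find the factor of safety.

Ordinary method of slices: FS = Σ[c'·Δl_i + (W_i cosα_i)·tanφ'] / Σ W_i sinα_i, with Δl_i = b_i / cosα_i.
Slice 1: Δl = 1.5/cos(-3.3°) = 1.502 m; N'_1 = 17·cos(-3.3°) = 17.0; c'Δl = 13.67; W sinα = -1.0
Slice 2: Δl = 3.0/cos7.6° = 3.027 m; N'_2 = 123·cos7.6° = 121.9; c'Δl = 27.54; W sinα = 16.3
Slice 3: Δl = 2.9/cos22.5° = 3.139 m; N'_3 = 192·cos22.5° = 177.4; c'Δl = 28.56; W sinα = 73.5
Slice 4: Δl = 2.9/cos38.8° = 3.721 m; N'_4 = 211·cos38.8° = 164.4; c'Δl = 33.86; W sinα = 132.2
Slice 5: Δl = 2.1/cos57.0° = 3.856 m; N'_5 = 82·cos57.0° = 44.7; c'Δl = 35.09; W sinα = 68.8
Σc'Δl = 138.7 kN/m; ΣN' = 525.4 kN/m; ΣW sinα = 289.7 kN/m
Resisting = 138.7 + 525.4·tan28.4° = 138.7 + 284.1 = 422.8 kN/m
FS = 422.8 / 289.7 = 1.459

FS = 1.46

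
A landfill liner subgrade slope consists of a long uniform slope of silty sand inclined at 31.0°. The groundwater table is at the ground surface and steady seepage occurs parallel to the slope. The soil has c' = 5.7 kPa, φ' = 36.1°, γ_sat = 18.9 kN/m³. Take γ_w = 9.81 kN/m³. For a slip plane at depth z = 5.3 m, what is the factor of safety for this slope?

FS = 0.71

With seepage parallel to the slope and the water table at the surface, the effective normal stress on the slip plane uses the buoyant unit weight γ' = γ_sat − γ_w while the driving shear stress uses γ_sat:
FS = [c' + γ' z cos²β tanφ'] / [γ_sat z sinβ cosβ]
γ' = 18.9 − 9.81 = 9.09 kN/m³
Numerator = 5.7 + 9.09·5.3·cos²31.0°·tan36.1° = 5.7 + 9.09·5.3·0.7347·0.7292 = 31.512 kPa
Denominator = 18.9·5.3·sin31.0°·cos31.0° = 18.9·5.3·0.5150·0.8572 = 44.222 kPa
FS = 31.512 / 44.222 = 0.713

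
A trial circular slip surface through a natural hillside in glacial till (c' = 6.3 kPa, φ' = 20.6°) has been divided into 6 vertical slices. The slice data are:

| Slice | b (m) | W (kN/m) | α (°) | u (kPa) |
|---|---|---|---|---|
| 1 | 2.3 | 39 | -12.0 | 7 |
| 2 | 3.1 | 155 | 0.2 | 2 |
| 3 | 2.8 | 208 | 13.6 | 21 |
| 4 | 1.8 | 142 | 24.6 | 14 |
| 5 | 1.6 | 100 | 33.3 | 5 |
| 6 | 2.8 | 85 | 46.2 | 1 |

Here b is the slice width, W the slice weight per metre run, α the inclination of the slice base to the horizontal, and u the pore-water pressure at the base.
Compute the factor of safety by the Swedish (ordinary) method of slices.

FS = 1.41

Ordinary method of slices: FS = Σ[c'·Δl_i + (W_i cosα_i − u_i·Δl_i)·tanφ'] / Σ W_i sinα_i, with Δl_i = b_i / cosα_i.
Slice 1: Δl = 2.3/cos(-12.0°) = 2.351 m; N'_1 = 39·cos(-12.0°) − 7·2.351 = 21.7; c'Δl = 14.81; W sinα = -8.1
Slice 2: Δl = 3.1/cos0.2° = 3.100 m; N'_2 = 155·cos0.2° − 2·3.100 = 148.8; c'Δl = 19.53; W sinα = 0.5
Slice 3: Δl = 2.8/cos13.6° = 2.881 m; N'_3 = 208·cos13.6° − 21·2.881 = 141.7; c'Δl = 18.15; W sinα = 48.9
Slice 4: Δl = 1.8/cos24.6° = 1.980 m; N'_4 = 142·cos24.6° − 14·1.980 = 101.4; c'Δl = 12.47; W sinα = 59.1
Slice 5: Δl = 1.6/cos33.3° = 1.914 m; N'_5 = 100·cos33.3° − 5·1.914 = 74.0; c'Δl = 12.06; W sinα = 54.9
Slice 6: Δl = 2.8/cos46.2° = 4.045 m; N'_6 = 85·cos46.2° − 1·4.045 = 54.8; c'Δl = 25.49; W sinα = 61.3
Σc'Δl = 102.5 kN/m; ΣN' = 542.4 kN/m; ΣW sinα = 216.7 kN/m
Resisting = 102.5 + 542.4·tan20.6° = 102.5 + 203.9 = 306.4 kN/m
FS = 306.4 / 216.7 = 1.414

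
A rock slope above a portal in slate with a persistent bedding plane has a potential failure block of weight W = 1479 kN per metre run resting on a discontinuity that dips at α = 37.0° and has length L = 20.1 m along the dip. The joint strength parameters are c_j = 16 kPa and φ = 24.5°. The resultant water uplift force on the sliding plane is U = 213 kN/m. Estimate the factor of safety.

Resolving the block weight along and normal to the plane and applying the Mohr–Coulomb strength on the joint:
N' = W cosα − U = 1479·cos37.0° − 213 = 968.2 kN/m
Driving force T = W sinα = 1479·sin37.0° = 890.1 kN/m
Resisting force R = c_j·L + N'·tanφ = 16·20.1 + 968.2·tan24.5° = 321.6 + 441.2 = 762.8 kN/m
FS = R / T = 762.8 / 890.1 = 0.857

FS = 0.86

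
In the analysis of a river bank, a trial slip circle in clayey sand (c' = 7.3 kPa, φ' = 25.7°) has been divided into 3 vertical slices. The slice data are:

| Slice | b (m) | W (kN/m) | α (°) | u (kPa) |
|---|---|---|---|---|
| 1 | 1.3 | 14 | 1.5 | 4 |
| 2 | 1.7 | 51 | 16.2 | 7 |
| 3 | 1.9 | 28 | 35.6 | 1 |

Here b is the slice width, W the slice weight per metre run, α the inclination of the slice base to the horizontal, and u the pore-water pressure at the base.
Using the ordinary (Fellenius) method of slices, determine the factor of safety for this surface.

Ordinary method of slices: FS = Σ[c'·Δl_i + (W_i cosα_i − u_i·Δl_i)·tanφ'] / Σ W_i sinα_i, with Δl_i = b_i / cosα_i.
Slice 1: Δl = 1.3/cos1.5° = 1.300 m; N'_1 = 14·cos1.5° − 4·1.300 = 8.8; c'Δl = 9.49; W sinα = 0.4
Slice 2: Δl = 1.7/cos16.2° = 1.770 m; N'_2 = 51·cos16.2° − 7·1.770 = 36.6; c'Δl = 12.92; W sinα = 14.2
Slice 3: Δl = 1.9/cos35.6° = 2.337 m; N'_3 = 28·cos35.6° − 1·2.337 = 20.4; c'Δl = 17.06; W sinα = 16.3
Σc'Δl = 39.5 kN/m; ΣN' = 65.8 kN/m; ΣW sinα = 30.9 kN/m
Resisting = 39.5 + 65.8·tan25.7° = 39.5 + 31.7 = 71.1 kN/m
FS = 71.1 / 30.9 = 2.303

FS = 2.30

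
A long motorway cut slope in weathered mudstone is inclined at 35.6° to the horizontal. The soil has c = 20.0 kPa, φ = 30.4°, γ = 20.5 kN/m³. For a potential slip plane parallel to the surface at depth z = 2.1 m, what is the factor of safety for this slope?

For an infinite slope with a slip plane parallel to the surface (no pore pressure): FS = [c + γz cos²β tanφ] / [γz sinβ cosβ].
γz = 20.5·2.1 = 43.05 kN/m²
Numerator = 20.0 + 43.05·cos²35.6°·tan30.4° = 20.0 + 43.05·0.6611·0.5867 = 36.698 kPa
Denominator = 43.05·sin35.6°·cos35.6° = 43.05·0.5821·0.8131 = 20.377 kPa
FS = 36.698 / 20.377 = 1.801

FS = 1.80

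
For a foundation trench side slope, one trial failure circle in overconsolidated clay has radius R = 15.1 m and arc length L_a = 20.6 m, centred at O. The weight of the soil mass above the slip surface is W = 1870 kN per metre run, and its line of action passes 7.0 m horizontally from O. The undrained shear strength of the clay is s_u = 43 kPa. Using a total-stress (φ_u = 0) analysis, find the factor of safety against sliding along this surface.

Taking moments about the centre O, the resisting moment is provided by the undrained shear strength acting along the arc:
M_R = s_u·L_a·R = 43·20.60·15.1 = 13375.6 kN·m/m
M_D = W·d = 1870·7.0 = 13090.0 kN·m/m
FS = M_R / M_D = 13375.6 / 13090.0 = 1.022

FS = 1.02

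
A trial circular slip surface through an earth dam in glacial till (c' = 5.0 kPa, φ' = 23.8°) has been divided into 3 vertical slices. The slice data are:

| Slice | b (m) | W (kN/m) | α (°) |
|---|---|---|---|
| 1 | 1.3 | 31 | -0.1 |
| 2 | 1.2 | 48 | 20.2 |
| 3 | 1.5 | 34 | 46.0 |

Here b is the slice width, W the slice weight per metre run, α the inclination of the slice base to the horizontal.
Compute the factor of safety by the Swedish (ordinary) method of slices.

FS = 1.65

Ordinary method of slices: FS = Σ[c'·Δl_i + (W_i cosα_i)·tanφ'] / Σ W_i sinα_i, with Δl_i = b_i / cosα_i.
Slice 1: Δl = 1.3/cos(-0.1°) = 1.300 m; N'_1 = 31·cos(-0.1°) = 31.0; c'Δl = 6.50; W sinα = -0.1
Slice 2: Δl = 1.2/cos20.2° = 1.279 m; N'_2 = 48·cos20.2° = 45.0; c'Δl = 6.39; W sinα = 16.6
Slice 3: Δl = 1.5/cos46.0° = 2.159 m; N'_3 = 34·cos46.0° = 23.6; c'Δl = 10.80; W sinα = 24.5
Σc'Δl = 23.7 kN/m; ΣN' = 99.7 kN/m; ΣW sinα = 41.0 kN/m
Resisting = 23.7 + 99.7·tan23.8° = 23.7 + 44.0 = 67.6 kN/m
FS = 67.6 / 41.0 = 1.651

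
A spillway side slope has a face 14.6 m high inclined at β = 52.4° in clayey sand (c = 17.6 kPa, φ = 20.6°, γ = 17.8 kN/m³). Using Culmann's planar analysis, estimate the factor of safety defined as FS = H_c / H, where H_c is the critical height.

H_c = (4c/γ) · sinβ cosφ / [1 − cos(β − φ)]
    = (4·17.6/17.8) · sin52.4°·cos20.6° / [1 − cos31.8°]
    = 3.955 · 0.7416 / 0.1501 = 19.54 m
FS = H_c / H = 19.54 / 14.6 = 1.338

FS = 1.34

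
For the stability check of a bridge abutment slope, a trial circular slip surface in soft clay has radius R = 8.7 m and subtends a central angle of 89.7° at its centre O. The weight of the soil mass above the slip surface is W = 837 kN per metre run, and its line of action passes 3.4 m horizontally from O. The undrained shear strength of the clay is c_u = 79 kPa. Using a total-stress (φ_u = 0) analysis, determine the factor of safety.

FS = 3.29

Taking moments about the centre O, the resisting moment is provided by the undrained shear strength acting along the arc:
Arc length L_a = R·θ = 8.7·(89.7°·π/180) = 8.7·1.5656 = 13.62 m
M_R = c_u·L_a·R = 79·13.62·8.7 = 9361.3 kN·m/m
M_D = W·d = 837·3.4 = 2845.8 kN·m/m
FS = M_R / M_D = 9361.3 / 2845.8 = 3.290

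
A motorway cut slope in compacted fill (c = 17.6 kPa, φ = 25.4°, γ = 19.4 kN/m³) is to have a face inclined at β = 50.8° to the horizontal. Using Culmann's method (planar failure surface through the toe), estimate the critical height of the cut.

H_c = 26.28 m

Culmann's analysis gives the critical failure plane at α_cr = (β + φ)/2 = (50.8 + 25.4)/2 = 38.1°, and the critical height
H_c = (4c/γ) · sinβ cosφ / [1 − cos(β − φ)]
    = (4·17.6/19.4) · sin50.8°·cos25.4° / [1 − cos(25.4°)]
    = 3.629 · 0.7749·0.9033 / [1 − 0.9033]
    = 3.629 · 0.7000 / 0.0967
    = 26.28 m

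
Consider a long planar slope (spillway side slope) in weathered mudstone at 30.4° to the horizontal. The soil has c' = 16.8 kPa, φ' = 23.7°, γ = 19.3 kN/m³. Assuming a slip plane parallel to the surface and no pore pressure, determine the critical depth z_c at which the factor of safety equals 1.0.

z_c = 7.92 m

Setting FS = 1.00 in FS = [c' + γz cos²β tanφ'] / [γz sinβ cosβ] and solving for z:
z = c' / [γ cosβ (FS·sinβ − cosβ·tanφ')]
  = 16.8 / [19.3·cos30.4°·(1.00·sin30.4° − cos30.4°·tan23.7°)]
  = 16.8 / [19.3·0.8625·(1.00·0.5060 − 0.8625·0.4390)]
  = 16.8 / 2.1210 = 7.921 m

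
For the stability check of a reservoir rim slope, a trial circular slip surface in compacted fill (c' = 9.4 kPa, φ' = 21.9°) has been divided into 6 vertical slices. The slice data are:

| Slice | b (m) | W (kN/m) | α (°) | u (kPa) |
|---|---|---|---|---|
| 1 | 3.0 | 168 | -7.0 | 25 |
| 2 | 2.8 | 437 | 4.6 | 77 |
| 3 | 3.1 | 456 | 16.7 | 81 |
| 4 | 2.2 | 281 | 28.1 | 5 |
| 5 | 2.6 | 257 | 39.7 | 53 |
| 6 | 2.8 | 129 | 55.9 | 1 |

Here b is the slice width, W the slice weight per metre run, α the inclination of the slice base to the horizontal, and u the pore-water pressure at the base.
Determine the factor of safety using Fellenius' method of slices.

FS = 0.93

Ordinary method of slices: FS = Σ[c'·Δl_i + (W_i cosα_i − u_i·Δl_i)·tanφ'] / Σ W_i sinα_i, with Δl_i = b_i / cosα_i.
Slice 1: Δl = 3.0/cos(-7.0°) = 3.023 m; N'_1 = 168·cos(-7.0°) − 25·3.023 = 91.2; c'Δl = 28.41; W sinα = -20.5
Slice 2: Δl = 2.8/cos4.6° = 2.809 m; N'_2 = 437·cos4.6° − 77·2.809 = 219.3; c'Δl = 26.41; W sinα = 35.0
Slice 3: Δl = 3.1/cos16.7° = 3.237 m; N'_3 = 456·cos16.7° − 81·3.237 = 174.6; c'Δl = 30.42; W sinα = 131.0
Slice 4: Δl = 2.2/cos28.1° = 2.494 m; N'_4 = 281·cos28.1° − 5·2.494 = 235.4; c'Δl = 23.44; W sinα = 132.4
Slice 5: Δl = 2.6/cos39.7° = 3.379 m; N'_5 = 257·cos39.7° − 53·3.379 = 18.6; c'Δl = 31.77; W sinα = 164.2
Slice 6: Δl = 2.8/cos55.9° = 4.994 m; N'_6 = 129·cos55.9° − 1·4.994 = 67.3; c'Δl = 46.95; W sinα = 106.8
Σc'Δl = 187.4 kN/m; ΣN' = 806.5 kN/m; ΣW sinα = 548.9 kN/m
Resisting = 187.4 + 806.5·tan21.9° = 187.4 + 324.2 = 511.6 kN/m
FS = 511.6 / 548.9 = 0.932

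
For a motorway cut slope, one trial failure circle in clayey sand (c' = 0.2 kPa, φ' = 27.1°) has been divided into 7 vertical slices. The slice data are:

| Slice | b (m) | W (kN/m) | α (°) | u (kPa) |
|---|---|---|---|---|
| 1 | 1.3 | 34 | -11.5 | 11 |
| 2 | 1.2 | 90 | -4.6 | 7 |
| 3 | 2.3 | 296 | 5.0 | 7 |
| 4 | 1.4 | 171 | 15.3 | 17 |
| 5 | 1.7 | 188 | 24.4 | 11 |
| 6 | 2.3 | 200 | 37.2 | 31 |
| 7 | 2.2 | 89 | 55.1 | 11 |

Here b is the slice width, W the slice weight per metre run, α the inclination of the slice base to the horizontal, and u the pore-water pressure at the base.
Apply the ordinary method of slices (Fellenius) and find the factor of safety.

Ordinary method of slices: FS = Σ[c'·Δl_i + (W_i cosα_i − u_i·Δl_i)·tanφ'] / Σ W_i sinα_i, with Δl_i = b_i / cosα_i.
Slice 1: Δl = 1.3/cos(-11.5°) = 1.327 m; N'_1 = 34·cos(-11.5°) − 11·1.327 = 18.7; c'Δl = 0.27; W sinα = -6.8
Slice 2: Δl = 1.2/cos(-4.6°) = 1.204 m; N'_2 = 90·cos(-4.6°) − 7·1.204 = 81.3; c'Δl = 0.24; W sinα = -7.2
Slice 3: Δl = 2.3/cos5.0° = 2.309 m; N'_3 = 296·cos5.0° − 7·2.309 = 278.7; c'Δl = 0.46; W sinα = 25.8
Slice 4: Δl = 1.4/cos15.3° = 1.451 m; N'_4 = 171·cos15.3° − 17·1.451 = 140.3; c'Δl = 0.29; W sinα = 45.1
Slice 5: Δl = 1.7/cos24.4° = 1.867 m; N'_5 = 188·cos24.4° − 11·1.867 = 150.7; c'Δl = 0.37; W sinα = 77.7
Slice 6: Δl = 2.3/cos37.2° = 2.888 m; N'_6 = 200·cos37.2° − 31·2.888 = 69.8; c'Δl = 0.58; W sinα = 120.9
Slice 7: Δl = 2.2/cos55.1° = 3.845 m; N'_7 = 89·cos55.1° − 11·3.845 = 8.6; c'Δl = 0.77; W sinα = 73.0
Σc'Δl = 3.0 kN/m; ΣN' = 748.1 kN/m; ΣW sinα = 328.5 kN/m
Resisting = 3.0 + 748.1·tan27.1° = 3.0 + 382.8 = 385.8 kN/m
FS = 385.8 / 328.5 = 1.174

FS = 1.17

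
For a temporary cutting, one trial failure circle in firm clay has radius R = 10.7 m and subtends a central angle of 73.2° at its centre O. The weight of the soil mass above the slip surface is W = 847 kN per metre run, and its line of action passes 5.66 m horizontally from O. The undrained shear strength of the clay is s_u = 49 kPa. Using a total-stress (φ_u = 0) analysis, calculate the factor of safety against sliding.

Taking moments about the centre O, the resisting moment is provided by the undrained shear strength acting along the arc:
Arc length L_a = R·θ = 10.7·(73.2°·π/180) = 10.7·1.2776 = 13.67 m
M_R = s_u·L_a·R = 49·13.67·10.7 = 7167.2 kN·m/m
M_D = W·d = 847·5.66 = 4794.0 kN·m/m
FS = M_R / M_D = 7167.2 / 4794.0 = 1.495

FS = 1.50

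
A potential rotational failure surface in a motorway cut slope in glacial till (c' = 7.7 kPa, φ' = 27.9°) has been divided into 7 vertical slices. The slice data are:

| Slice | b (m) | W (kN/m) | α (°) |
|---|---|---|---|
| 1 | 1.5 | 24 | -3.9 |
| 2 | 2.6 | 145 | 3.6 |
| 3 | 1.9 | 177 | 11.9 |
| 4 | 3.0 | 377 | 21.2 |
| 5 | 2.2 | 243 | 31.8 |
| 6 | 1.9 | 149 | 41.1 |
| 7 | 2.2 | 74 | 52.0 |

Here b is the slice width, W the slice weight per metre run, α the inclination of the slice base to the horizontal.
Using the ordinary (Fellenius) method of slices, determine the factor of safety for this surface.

Ordinary method of slices: FS = Σ[c'·Δl_i + (W_i cosα_i)·tanφ'] / Σ W_i sinα_i, with Δl_i = b_i / cosα_i.
Slice 1: Δl = 1.5/cos(-3.9°) = 1.503 m; N'_1 = 24·cos(-3.9°) = 23.9; c'Δl = 11.58; W sinα = -1.6
Slice 2: Δl = 2.6/cos3.6° = 2.605 m; N'_2 = 145·cos3.6° = 144.7; c'Δl = 20.06; W sinα = 9.1
Slice 3: Δl = 1.9/cos11.9° = 1.942 m; N'_3 = 177·cos11.9° = 173.2; c'Δl = 14.95; W sinα = 36.5
Slice 4: Δl = 3.0/cos21.2° = 3.218 m; N'_4 = 377·cos21.2° = 351.5; c'Δl = 24.78; W sinα = 136.3
Slice 5: Δl = 2.2/cos31.8° = 2.589 m; N'_5 = 243·cos31.8° = 206.5; c'Δl = 19.93; W sinα = 128.1
Slice 6: Δl = 1.9/cos41.1° = 2.521 m; N'_6 = 149·cos41.1° = 112.3; c'Δl = 19.41; W sinα = 97.9
Slice 7: Δl = 2.2/cos52.0° = 3.573 m; N'_7 = 74·cos52.0° = 45.6; c'Δl = 27.52; W sinα = 58.3
Σc'Δl = 138.2 kN/m; ΣN' = 1057.7 kN/m; ΣW sinα = 464.6 kN/m
Resisting = 138.2 + 1057.7·tan27.9° = 138.2 + 560.0 = 698.3 kN/m
FS = 698.3 / 464.6 = 1.503

FS = 1.50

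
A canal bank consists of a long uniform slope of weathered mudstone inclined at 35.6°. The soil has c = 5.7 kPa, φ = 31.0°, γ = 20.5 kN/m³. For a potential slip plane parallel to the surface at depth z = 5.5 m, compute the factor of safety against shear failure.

FS = 0.95

For an infinite slope with a slip plane parallel to the surface (no pore pressure): FS = [c + γz cos²β tanφ] / [γz sinβ cosβ].
γz = 20.5·5.5 = 112.75 kN/m²
Numerator = 5.7 + 112.75·cos²35.6°·tan31.0° = 5.7 + 112.75·0.6611·0.6009 = 50.490 kPa
Denominator = 112.75·sin35.6°·cos35.6° = 112.75·0.5821·0.8131 = 53.367 kPa
FS = 50.490 / 53.367 = 0.946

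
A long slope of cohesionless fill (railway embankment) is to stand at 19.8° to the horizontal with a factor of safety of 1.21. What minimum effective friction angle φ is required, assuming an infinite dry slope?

φ = 23.5°

FS = tanφ/tanβ ⇒ tanφ = FS · tanβ = 1.21 · tan19.8° = 0.4356
φ = arctan(0.4356) = 23.54°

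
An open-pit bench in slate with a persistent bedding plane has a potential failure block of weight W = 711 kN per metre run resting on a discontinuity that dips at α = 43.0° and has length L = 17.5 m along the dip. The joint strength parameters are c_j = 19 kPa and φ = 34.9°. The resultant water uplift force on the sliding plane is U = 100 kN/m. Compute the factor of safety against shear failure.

FS = 1.29

Resolving the block weight along and normal to the plane and applying the Mohr–Coulomb strength on the joint:
N' = W cosα − U = 711·cos43.0° − 100 = 420.0 kN/m
Driving force T = W sinα = 711·sin43.0° = 484.9 kN/m
Resisting force R = c_j·L + N'·tanφ = 19·17.5 + 420.0·tan34.9° = 332.5 + 293.0 = 625.5 kN/m
FS = R / T = 625.5 / 484.9 = 1.290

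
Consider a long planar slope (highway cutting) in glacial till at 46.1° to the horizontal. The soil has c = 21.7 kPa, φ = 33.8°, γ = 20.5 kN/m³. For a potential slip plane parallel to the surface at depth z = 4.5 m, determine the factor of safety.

FS = 1.12

For an infinite slope with a slip plane parallel to the surface (no pore pressure): FS = [c + γz cos²β tanφ] / [γz sinβ cosβ].
γz = 20.5·4.5 = 92.25 kN/m²
Numerator = 21.7 + 92.25·cos²46.1°·tan33.8° = 21.7 + 92.25·0.4808·0.6694 = 51.393 kPa
Denominator = 92.25·sin46.1°·cos46.1° = 92.25·0.7206·0.6934 = 46.091 kPa
FS = 51.393 / 46.091 = 1.115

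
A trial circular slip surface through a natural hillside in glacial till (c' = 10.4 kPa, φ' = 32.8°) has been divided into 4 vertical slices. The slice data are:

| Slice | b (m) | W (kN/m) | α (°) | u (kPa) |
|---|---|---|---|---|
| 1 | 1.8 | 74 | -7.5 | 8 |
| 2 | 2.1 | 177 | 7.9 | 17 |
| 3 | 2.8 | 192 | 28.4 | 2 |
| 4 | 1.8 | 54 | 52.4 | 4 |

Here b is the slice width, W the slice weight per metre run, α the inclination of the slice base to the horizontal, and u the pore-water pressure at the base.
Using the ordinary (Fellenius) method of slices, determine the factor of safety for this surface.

Ordinary method of slices: FS = Σ[c'·Δl_i + (W_i cosα_i − u_i·Δl_i)·tanφ'] / Σ W_i sinα_i, with Δl_i = b_i / cosα_i.
Slice 1: Δl = 1.8/cos(-7.5°) = 1.816 m; N'_1 = 74·cos(-7.5°) − 8·1.816 = 58.8; c'Δl = 18.88; W sinα = -9.7
Slice 2: Δl = 2.1/cos7.9° = 2.120 m; N'_2 = 177·cos7.9° − 17·2.120 = 139.3; c'Δl = 22.05; W sinα = 24.3
Slice 3: Δl = 2.8/cos28.4° = 3.183 m; N'_3 = 192·cos28.4° − 2·3.183 = 162.5; c'Δl = 33.10; W sinα = 91.3
Slice 4: Δl = 1.8/cos52.4° = 2.950 m; N'_4 = 54·cos52.4° − 4·2.950 = 21.1; c'Δl = 30.68; W sinα = 42.8
Σc'Δl = 104.7 kN/m; ΣN' = 381.8 kN/m; ΣW sinα = 148.8 kN/m
Resisting = 104.7 + 381.8·tan32.8° = 104.7 + 246.0 = 350.8 kN/m
FS = 350.8 / 148.8 = 2.358

FS = 2.36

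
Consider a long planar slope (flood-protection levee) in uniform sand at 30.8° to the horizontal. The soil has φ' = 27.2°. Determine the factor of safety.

For a dry cohesionless infinite slope the factor of safety is FS = tanφ' / tanβ.
FS = tan27.2° / tan30.8° = 0.5139 / 0.5961 = 0.862

FS = 0.86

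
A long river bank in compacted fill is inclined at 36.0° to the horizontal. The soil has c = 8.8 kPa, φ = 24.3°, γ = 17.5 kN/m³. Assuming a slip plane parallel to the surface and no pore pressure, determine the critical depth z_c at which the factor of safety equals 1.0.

Setting FS = 1.00 in FS = [c + γz cos²β tanφ] / [γz sinβ cosβ] and solving for z:
z = c / [γ cosβ (FS·sinβ − cosβ·tanφ)]
  = 8.8 / [17.5·cos36.0°·(1.00·sin36.0° − cos36.0°·tan24.3°)]
  = 8.8 / [17.5·0.8090·(1.00·0.5878 − 0.8090·0.4515)]
  = 8.8 / 3.1501 = 2.794 m

z_c = 2.79 m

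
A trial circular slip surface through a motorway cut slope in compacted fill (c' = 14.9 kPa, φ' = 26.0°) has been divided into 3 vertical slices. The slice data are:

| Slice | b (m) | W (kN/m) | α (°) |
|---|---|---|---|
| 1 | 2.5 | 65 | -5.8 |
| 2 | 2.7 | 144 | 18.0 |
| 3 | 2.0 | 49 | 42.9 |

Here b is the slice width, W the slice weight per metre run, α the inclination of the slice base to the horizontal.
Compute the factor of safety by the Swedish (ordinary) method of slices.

Ordinary method of slices: FS = Σ[c'·Δl_i + (W_i cosα_i)·tanφ'] / Σ W_i sinα_i, with Δl_i = b_i / cosα_i.
Slice 1: Δl = 2.5/cos(-5.8°) = 2.513 m; N'_1 = 65·cos(-5.8°) = 64.7; c'Δl = 37.44; W sinα = -6.6
Slice 2: Δl = 2.7/cos18.0° = 2.839 m; N'_2 = 144·cos18.0° = 137.0; c'Δl = 42.30; W sinα = 44.5
Slice 3: Δl = 2.0/cos42.9° = 2.730 m; N'_3 = 49·cos42.9° = 35.9; c'Δl = 40.68; W sinα = 33.4
Σc'Δl = 120.4 kN/m; ΣN' = 237.5 kN/m; ΣW sinα = 71.3 kN/m
Resisting = 120.4 + 237.5·tan26.0° = 120.4 + 115.8 = 236.3 kN/m
FS = 236.3 / 71.3 = 3.314

FS = 3.31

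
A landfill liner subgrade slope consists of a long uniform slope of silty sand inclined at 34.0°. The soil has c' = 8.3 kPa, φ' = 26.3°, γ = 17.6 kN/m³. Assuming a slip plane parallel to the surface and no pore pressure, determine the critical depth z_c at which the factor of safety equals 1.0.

z_c = 3.81 m

Setting FS = 1.00 in FS = [c' + γz cos²β tanφ'] / [γz sinβ cosβ] and solving for z:
z = c' / [γ cosβ (FS·sinβ − cosβ·tanφ')]
  = 8.3 / [17.6·cos34.0°·(1.00·sin34.0° − cos34.0°·tan26.3°)]
  = 8.3 / [17.6·0.8290·(1.00·0.5592 − 0.8290·0.4942)]
  = 8.3 / 2.1807 = 3.806 m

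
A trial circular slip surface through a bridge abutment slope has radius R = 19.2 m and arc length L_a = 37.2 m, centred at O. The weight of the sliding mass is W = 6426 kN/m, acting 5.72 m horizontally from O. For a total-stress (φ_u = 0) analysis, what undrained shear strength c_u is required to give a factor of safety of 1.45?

FS = c_u·L_a·R / (W·d), so c_u = FS·W·d / (L_a·R).
c_u = 1.45·6426·5.72 / (37.20·19.2) = 53297.2 / 714.24 = 74.62 kPa

c_u = 74.6 kPa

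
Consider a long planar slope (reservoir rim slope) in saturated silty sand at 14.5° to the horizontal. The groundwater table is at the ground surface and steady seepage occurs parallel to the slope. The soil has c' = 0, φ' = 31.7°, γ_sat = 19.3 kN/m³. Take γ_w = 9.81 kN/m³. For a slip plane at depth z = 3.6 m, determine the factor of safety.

With seepage parallel to the slope and the water table at the surface, the effective normal stress on the slip plane uses the buoyant unit weight γ' = γ_sat − γ_w while the driving shear stress uses γ_sat:
FS = [c' + γ' z cos²β tanφ'] / [γ_sat z sinβ cosβ]
(For c' = 0 this reduces to FS = (γ'/γ_sat)·tanφ'/tanβ.)
γ' = 19.3 − 9.81 = 9.49 kN/m³
Numerator = 0.0 + 9.49·3.6·cos²14.5°·tan31.7° = 0.0 + 9.49·3.6·0.9373·0.6176 = 19.777 kPa
Denominator = 19.3·3.6·sin14.5°·cos14.5° = 19.3·3.6·0.2504·0.9681 = 16.842 kPa
FS = 19.777 / 16.842 = 1.174

FS = 1.17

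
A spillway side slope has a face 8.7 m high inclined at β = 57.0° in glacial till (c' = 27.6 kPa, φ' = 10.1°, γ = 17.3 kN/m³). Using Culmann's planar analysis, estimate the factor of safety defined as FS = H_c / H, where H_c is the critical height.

H_c = (4c'/γ) · sinβ cosφ' / [1 − cos(β − φ')]
    = (4·27.6/17.3) · sin57.0°·cos10.1° / [1 − cos46.9°]
    = 6.382 · 0.8257 / 0.3167 = 16.64 m
FS = H_c / H = 16.64 / 8.7 = 1.912

FS = 1.91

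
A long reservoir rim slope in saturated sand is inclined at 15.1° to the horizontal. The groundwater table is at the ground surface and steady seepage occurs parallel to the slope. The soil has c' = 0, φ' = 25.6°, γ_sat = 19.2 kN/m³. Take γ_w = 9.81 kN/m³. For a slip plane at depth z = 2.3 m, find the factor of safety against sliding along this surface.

FS = 0.87

With seepage parallel to the slope and the water table at the surface, the effective normal stress on the slip plane uses the buoyant unit weight γ' = γ_sat − γ_w while the driving shear stress uses γ_sat:
FS = [c' + γ' z cos²β tanφ'] / [γ_sat z sinβ cosβ]
(For c' = 0 this reduces to FS = (γ'/γ_sat)·tanφ'/tanβ.)
γ' = 19.2 − 9.81 = 9.39 kN/m³
Numerator = 0.0 + 9.39·2.3·cos²15.1°·tan25.6° = 0.0 + 9.39·2.3·0.9321·0.4791 = 9.645 kPa
Denominator = 19.2·2.3·sin15.1°·cos15.1° = 19.2·2.3·0.2605·0.9655 = 11.107 kPa
FS = 9.645 / 11.107 = 0.868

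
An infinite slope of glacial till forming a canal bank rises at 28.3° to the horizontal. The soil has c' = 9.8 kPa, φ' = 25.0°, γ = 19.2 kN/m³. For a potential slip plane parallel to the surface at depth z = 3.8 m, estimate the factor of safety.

For an infinite slope with a slip plane parallel to the surface (no pore pressure): FS = [c' + γz cos²β tanφ'] / [γz sinβ cosβ].
γz = 19.2·3.8 = 72.96 kN/m²
Numerator = 9.8 + 72.96·cos²28.3°·tan25.0° = 9.8 + 72.96·0.7752·0.4663 = 36.175 kPa
Denominator = 72.96·sin28.3°·cos28.3° = 72.96·0.4741·0.8805 = 30.455 kPa
FS = 36.175 / 30.455 = 1.188

FS = 1.19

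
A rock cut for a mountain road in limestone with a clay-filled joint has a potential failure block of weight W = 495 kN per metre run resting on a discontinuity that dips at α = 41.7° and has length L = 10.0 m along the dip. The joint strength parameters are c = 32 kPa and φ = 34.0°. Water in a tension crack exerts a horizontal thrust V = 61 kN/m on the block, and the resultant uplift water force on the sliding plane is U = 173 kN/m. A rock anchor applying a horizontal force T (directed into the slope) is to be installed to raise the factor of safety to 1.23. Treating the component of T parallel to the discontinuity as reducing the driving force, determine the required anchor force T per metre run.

T = 26 kN/m

Resolving forces along and normal to the sliding plane, with the horizontal anchor force T adding T·sinα to the effective normal force and T·cosα acting up the plane against the driving force:
FS = [cL + (W cosα − U − V sinα + T sinα) tanφ] / [W sinα + V cosα − T cosα]
Without the anchor: N' = 156.0 kN/m, driving T_d = 374.8 kN/m, resisting R = 32·10.0 + 156.0·tan34.0° = 425.2 kN/m, FS = 1.13.
Setting FS = 1.23 and solving for T:
1.23·(374.8 − T cos41.7°) = 425.2 + T sin41.7°·tan34.0°
T·(sin41.7°·tan34.0° + 1.23·cos41.7°) = 1.23·374.8 − 425.2
T·(0.6652·0.6745 + 1.23·0.7466) = 461.0 − 425.2 = 35.8
T·1.3671 = 35.8
T = 26.2 kN/m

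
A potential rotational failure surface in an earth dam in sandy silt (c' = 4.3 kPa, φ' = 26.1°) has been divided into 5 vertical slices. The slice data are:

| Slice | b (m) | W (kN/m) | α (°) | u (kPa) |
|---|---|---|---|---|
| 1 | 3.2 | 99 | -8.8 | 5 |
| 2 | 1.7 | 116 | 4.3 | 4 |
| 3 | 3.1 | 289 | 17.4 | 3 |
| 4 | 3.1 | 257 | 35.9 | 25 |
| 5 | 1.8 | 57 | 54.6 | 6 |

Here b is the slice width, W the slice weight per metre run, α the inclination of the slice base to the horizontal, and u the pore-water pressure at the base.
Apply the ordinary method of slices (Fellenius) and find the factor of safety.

Ordinary method of slices: FS = Σ[c'·Δl_i + (W_i cosα_i − u_i·Δl_i)·tanφ'] / Σ W_i sinα_i, with Δl_i = b_i / cosα_i.
Slice 1: Δl = 3.2/cos(-8.8°) = 3.238 m; N'_1 = 99·cos(-8.8°) − 5·3.238 = 81.6; c'Δl = 13.92; W sinα = -15.1
Slice 2: Δl = 1.7/cos4.3° = 1.705 m; N'_2 = 116·cos4.3° − 4·1.705 = 108.9; c'Δl = 7.33; W sinα = 8.7
Slice 3: Δl = 3.1/cos17.4° = 3.249 m; N'_3 = 289·cos17.4° − 3·3.249 = 266.0; c'Δl = 13.97; W sinα = 86.4
Slice 4: Δl = 3.1/cos35.9° = 3.827 m; N'_4 = 257·cos35.9° − 25·3.827 = 112.5; c'Δl = 16.46; W sinα = 150.7
Slice 5: Δl = 1.8/cos54.6° = 3.107 m; N'_5 = 57·cos54.6° − 6·3.107 = 14.4; c'Δl = 13.36; W sinα = 46.5
Σc'Δl = 65.0 kN/m; ΣN' = 583.4 kN/m; ΣW sinα = 277.1 kN/m
Resisting = 65.0 + 583.4·tan26.1° = 65.0 + 285.8 = 350.9 kN/m
FS = 350.9 / 277.1 = 1.266

FS = 1.27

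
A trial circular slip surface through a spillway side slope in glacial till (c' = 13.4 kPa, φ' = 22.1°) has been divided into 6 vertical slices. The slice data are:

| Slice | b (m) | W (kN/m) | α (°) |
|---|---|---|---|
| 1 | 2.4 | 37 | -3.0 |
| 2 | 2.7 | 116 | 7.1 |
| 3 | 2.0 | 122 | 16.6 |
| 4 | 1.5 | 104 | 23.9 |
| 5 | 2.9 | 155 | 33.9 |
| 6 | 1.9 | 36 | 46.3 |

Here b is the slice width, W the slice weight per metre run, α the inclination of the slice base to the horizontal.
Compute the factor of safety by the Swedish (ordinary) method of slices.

Ordinary method of slices: FS = Σ[c'·Δl_i + (W_i cosα_i)·tanφ'] / Σ W_i sinα_i, with Δl_i = b_i / cosα_i.
Slice 1: Δl = 2.4/cos(-3.0°) = 2.403 m; N'_1 = 37·cos(-3.0°) = 36.9; c'Δl = 32.20; W sinα = -1.9
Slice 2: Δl = 2.7/cos7.1° = 2.721 m; N'_2 = 116·cos7.1° = 115.1; c'Δl = 36.46; W sinα = 14.3
Slice 3: Δl = 2.0/cos16.6° = 2.087 m; N'_3 = 122·cos16.6° = 116.9; c'Δl = 27.97; W sinα = 34.9
Slice 4: Δl = 1.5/cos23.9° = 1.641 m; N'_4 = 104·cos23.9° = 95.1; c'Δl = 21.99; W sinα = 42.1
Slice 5: Δl = 2.9/cos33.9° = 3.494 m; N'_5 = 155·cos33.9° = 128.7; c'Δl = 46.82; W sinα = 86.5
Slice 6: Δl = 1.9/cos46.3° = 2.750 m; N'_6 = 36·cos46.3° = 24.9; c'Δl = 36.85; W sinα = 26.0
Σc'Δl = 202.3 kN/m; ΣN' = 517.6 kN/m; ΣW sinα = 201.9 kN/m
Resisting = 202.3 + 517.6·tan22.1° = 202.3 + 210.2 = 412.5 kN/m
FS = 412.5 / 201.9 = 2.043

FS = 2.04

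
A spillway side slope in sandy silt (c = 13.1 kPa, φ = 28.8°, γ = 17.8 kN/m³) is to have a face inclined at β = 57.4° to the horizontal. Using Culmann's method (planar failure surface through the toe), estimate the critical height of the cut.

H_c = 17.81 m

Culmann's analysis gives the critical failure plane at α_cr = (β + φ)/2 = (57.4 + 28.8)/2 = 43.1°, and the critical height
H_c = (4c/γ) · sinβ cosφ / [1 − cos(β − φ)]
    = (4·13.1/17.8) · sin57.4°·cos28.8° / [1 − cos(28.6°)]
    = 2.944 · 0.8425·0.8763 / [1 − 0.8780]
    = 2.944 · 0.7382 / 0.1220
    = 17.81 m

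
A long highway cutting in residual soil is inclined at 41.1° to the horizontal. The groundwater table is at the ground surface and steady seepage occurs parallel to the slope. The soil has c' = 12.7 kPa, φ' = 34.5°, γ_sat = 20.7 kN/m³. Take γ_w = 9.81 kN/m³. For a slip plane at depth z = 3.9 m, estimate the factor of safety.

FS = 0.73

With seepage parallel to the slope and the water table at the surface, the effective normal stress on the slip plane uses the buoyant unit weight γ' = γ_sat − γ_w while the driving shear stress uses γ_sat:
FS = [c' + γ' z cos²β tanφ'] / [γ_sat z sinβ cosβ]
γ' = 20.7 − 9.81 = 10.89 kN/m³
Numerator = 12.7 + 10.89·3.9·cos²41.1°·tan34.5° = 12.7 + 10.89·3.9·0.5679·0.6873 = 29.275 kPa
Denominator = 20.7·3.9·sin41.1°·cos41.1° = 20.7·3.9·0.6574·0.7536 = 39.992 kPa
FS = 29.275 / 39.992 = 0.732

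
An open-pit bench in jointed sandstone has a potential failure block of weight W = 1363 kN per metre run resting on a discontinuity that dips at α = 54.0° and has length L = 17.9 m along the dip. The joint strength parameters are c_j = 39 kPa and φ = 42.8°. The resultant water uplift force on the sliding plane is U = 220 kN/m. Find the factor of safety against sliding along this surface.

FS = 1.12

Resolving the block weight along and normal to the plane and applying the Mohr–Coulomb strength on the joint:
N' = W cosα − U = 1363·cos54.0° − 220 = 581.2 kN/m
Driving force T = W sinα = 1363·sin54.0° = 1102.7 kN/m
Resisting force R = c_j·L + N'·tanφ = 39·17.9 + 581.2·tan42.8° = 698.1 + 538.2 = 1236.3 kN/m
FS = R / T = 1236.3 / 1102.7 = 1.121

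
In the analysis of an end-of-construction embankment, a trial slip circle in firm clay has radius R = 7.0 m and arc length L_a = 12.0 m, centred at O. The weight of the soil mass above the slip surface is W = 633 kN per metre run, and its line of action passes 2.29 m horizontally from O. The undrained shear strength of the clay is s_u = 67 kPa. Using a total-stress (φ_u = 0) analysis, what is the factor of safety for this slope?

FS = 3.88

Taking moments about the centre O, the resisting moment is provided by the undrained shear strength acting along the arc:
M_R = s_u·L_a·R = 67·12.00·7.0 = 5628.0 kN·m/m
M_D = W·d = 633·2.29 = 1449.6 kN·m/m
FS = M_R / M_D = 5628.0 / 1449.6 = 3.883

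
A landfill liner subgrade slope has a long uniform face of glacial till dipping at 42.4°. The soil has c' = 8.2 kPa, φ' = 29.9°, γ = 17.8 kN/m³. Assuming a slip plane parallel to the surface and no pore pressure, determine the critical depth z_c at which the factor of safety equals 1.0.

Setting FS = 1.00 in FS = [c' + γz cos²β tanφ'] / [γz sinβ cosβ] and solving for z:
z = c' / [γ cosβ (FS·sinβ − cosβ·tanφ')]
  = 8.2 / [17.8·cos42.4°·(1.00·sin42.4° − cos42.4°·tan29.9°)]
  = 8.2 / [17.8·0.7385·(1.00·0.6743 − 0.7385·0.5750)]
  = 8.2 / 3.2818 = 2.499 m

z_c = 2.50 m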